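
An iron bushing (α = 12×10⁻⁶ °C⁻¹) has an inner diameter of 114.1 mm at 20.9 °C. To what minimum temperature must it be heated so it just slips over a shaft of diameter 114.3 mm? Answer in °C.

T = 167 °C

Required Δd = 114.3 − 114.1 = 0.2 mm
Δd = αd₀ΔT ⇒ ΔT = Δd/(αd₀) = 0.2 / (12×10⁻⁶ × 114.1) = 146.07 K
T_min = 20.9 + 146.07 = 166.97 °C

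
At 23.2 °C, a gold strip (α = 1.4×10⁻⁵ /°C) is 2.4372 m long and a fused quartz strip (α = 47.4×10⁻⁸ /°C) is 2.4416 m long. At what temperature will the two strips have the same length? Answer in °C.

T = 156.7 °C

Equal length when α₁L₁ΔT − α₂L₂ΔT = L₂ − L₁ = 4.40×10⁻³ m
α₁L₁ = 3.41208×10⁻⁵, α₂L₂ = 1.1573184×10⁻⁶ → Δ(αL) = 3.29634816×10⁻⁵ m/K
ΔT = 4.40×10⁻³ / 3.29634816×10⁻⁵ = 133.481 K, so T = 23.2 + 133.481 = 156.681 °C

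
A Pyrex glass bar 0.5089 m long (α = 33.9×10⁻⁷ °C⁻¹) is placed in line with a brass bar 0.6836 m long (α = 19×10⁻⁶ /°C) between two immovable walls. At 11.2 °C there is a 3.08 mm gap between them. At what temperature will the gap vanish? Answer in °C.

α₁L₁ = 1.725171×10⁻⁶ m/K, α₂L₂ = 1.29884×10⁻⁵ m/K → total 1.4713571×10⁻⁵ m/K
ΔT = g/(α₁L₁+α₂L₂) = 3.08×10⁻³ / 1.4713571×10⁻⁵ = 209.33 K
T = 11.2 + 209.33 = 220.53 °C

T = 221 °C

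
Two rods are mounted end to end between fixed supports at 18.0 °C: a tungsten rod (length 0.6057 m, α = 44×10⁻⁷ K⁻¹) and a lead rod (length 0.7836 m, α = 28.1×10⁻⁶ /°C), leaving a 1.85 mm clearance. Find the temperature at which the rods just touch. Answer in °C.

α₁L₁ = 2.66508×10⁻⁶ m/K, α₂L₂ = 2.201916×10⁻⁵ m/K → total 2.468424×10⁻⁵ m/K
ΔT = g/(α₁L₁+α₂L₂) = 1.85×10⁻³ / 2.468424×10⁻⁵ = 74.947 K
T = 18.0 + 74.947 = 92.947 °C

T = 92.9 °C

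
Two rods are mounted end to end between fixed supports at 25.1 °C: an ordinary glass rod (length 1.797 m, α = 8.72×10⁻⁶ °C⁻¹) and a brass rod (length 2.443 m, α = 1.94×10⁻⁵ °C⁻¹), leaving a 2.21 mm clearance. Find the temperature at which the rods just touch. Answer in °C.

T = 60.1 °C

Gap closes when ΔL₁ + ΔL₂ = 2.21 mm = 2.21×10⁻³ m
(α₁L₁ + α₂L₂)ΔT = g
α₁L₁ + α₂L₂ = 8.72×10⁻⁶×1.797 + 1.94×10⁻⁵×2.443 = 6.306404×10⁻⁵ m/K
ΔT = 2.21×10⁻³ / 6.306404×10⁻⁵ = 35.044 K
T = 25.1 + 35.044 = 60.144 °C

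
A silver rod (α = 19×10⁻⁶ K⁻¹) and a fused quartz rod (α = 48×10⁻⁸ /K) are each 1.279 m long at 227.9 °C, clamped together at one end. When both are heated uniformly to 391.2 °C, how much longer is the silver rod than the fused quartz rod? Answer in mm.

3.87 mm

ΔT = 163.3 K
silver: ΔL = 19×10⁻⁶ × 1.279 m × 163.3 = 3.9684×10⁻³ m = 3.9684 mm
fused quartz: ΔL = 48×10⁻⁸ × 1.279 m × 163.3 = 1.0025×10⁻⁴ m = 0.10025 mm
difference = 3.9684 − 0.10025 = 3.86815 mm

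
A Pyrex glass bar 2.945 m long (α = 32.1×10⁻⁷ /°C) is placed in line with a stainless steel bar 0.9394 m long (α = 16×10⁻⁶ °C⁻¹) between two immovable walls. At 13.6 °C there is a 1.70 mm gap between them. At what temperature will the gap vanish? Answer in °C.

Gap closes when ΔL₁ + ΔL₂ = 1.70 mm = 1.70×10⁻³ m
(α₁L₁ + α₂L₂)ΔT = g
α₁L₁ + α₂L₂ = 32.1×10⁻⁷×2.945 + 16×10⁻⁶×0.9394 = 2.448385×10⁻⁵ m/K
ΔT = 1.70×10⁻³ / 2.448385×10⁻⁵ = 69.434 K
T = 13.6 + 69.434 = 83.034 °C

T = 83.0 °C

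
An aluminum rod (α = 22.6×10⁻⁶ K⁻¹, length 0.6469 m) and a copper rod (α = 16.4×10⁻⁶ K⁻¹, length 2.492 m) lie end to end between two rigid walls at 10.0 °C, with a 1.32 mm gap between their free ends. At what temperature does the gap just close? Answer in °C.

Gap closes when ΔL₁ + ΔL₂ = 1.32 mm = 1.32×10⁻³ m
(α₁L₁ + α₂L₂)ΔT = g
α₁L₁ + α₂L₂ = 22.6×10⁻⁶×0.6469 + 16.4×10⁻⁶×2.492 = 5.548874×10⁻⁵ m/K
ΔT = 1.32×10⁻³ / 5.548874×10⁻⁵ = 23.789 K
T = 10.0 + 23.789 = 33.789 °C

T = 33.8 °C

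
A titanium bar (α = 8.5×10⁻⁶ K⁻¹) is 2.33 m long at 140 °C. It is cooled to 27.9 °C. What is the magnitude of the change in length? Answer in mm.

ΔL = 2.22 mm

|ΔT| = |27.9 − 140| = 112.1 K
ΔL = αL₀ΔT = (8.5×10⁻⁶)(2.33)(112.1) = 2.22×10⁻³ m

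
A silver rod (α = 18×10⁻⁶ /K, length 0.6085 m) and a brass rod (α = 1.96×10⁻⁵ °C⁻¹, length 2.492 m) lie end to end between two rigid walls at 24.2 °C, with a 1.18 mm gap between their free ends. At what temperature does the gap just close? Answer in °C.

T = 43.9 °C

Gap closes when ΔL₁ + ΔL₂ = 1.18 mm = 1.18×10⁻³ m
(α₁L₁ + α₂L₂)ΔT = g
α₁L₁ + α₂L₂ = 18×10⁻⁶×0.6085 + 1.96×10⁻⁵×2.492 = 5.97962×10⁻⁵ m/K
ΔT = 1.18×10⁻³ / 5.97962×10⁻⁵ = 19.734 K
T = 24.2 + 19.734 = 43.934 °C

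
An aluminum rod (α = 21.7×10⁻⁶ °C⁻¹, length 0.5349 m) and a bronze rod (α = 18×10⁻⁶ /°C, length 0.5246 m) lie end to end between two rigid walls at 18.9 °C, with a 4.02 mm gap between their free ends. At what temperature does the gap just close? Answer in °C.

T = 210 °C

Gap closes when ΔL₁ + ΔL₂ = 4.02 mm = 4.02×10⁻³ m
(α₁L₁ + α₂L₂)ΔT = g
α₁L₁ + α₂L₂ = 21.7×10⁻⁶×0.5349 + 18×10⁻⁶×0.5246 = 2.105013×10⁻⁵ m/K
ΔT = 4.02×10⁻³ / 2.105013×10⁻⁵ = 190.97 K
T = 18.9 + 190.97 = 209.87 °C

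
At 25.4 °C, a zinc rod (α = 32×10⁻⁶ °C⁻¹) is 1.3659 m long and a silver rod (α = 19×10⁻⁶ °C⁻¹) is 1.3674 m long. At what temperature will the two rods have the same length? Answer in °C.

T = 110.0 °C

L₁(1 + α₁ΔT) = L₂(1 + α₂ΔT) ⇒ ΔT = (L₂ − L₁)/(α₁L₁ − α₂L₂)
L₂ − L₁ = 1.3674 − 1.3659 = 1.50×10⁻³ m
α₁L₁ − α₂L₂ = 32×10⁻⁶×1.3659 − 19×10⁻⁶×1.3674 = 1.77282×10⁻⁵ m/K
ΔT = 1.50×10⁻³ / 1.77282×10⁻⁵ = 84.611 K
T = 25.4 + 84.611 = 110.011 °C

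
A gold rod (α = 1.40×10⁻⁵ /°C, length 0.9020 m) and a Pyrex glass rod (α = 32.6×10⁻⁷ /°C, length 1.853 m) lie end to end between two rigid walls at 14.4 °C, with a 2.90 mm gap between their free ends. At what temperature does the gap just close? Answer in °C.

Gap closes when ΔL₁ + ΔL₂ = 2.90 mm = 2.90×10⁻³ m
(α₁L₁ + α₂L₂)ΔT = g
α₁L₁ + α₂L₂ = 1.40×10⁻⁵×0.9020 + 32.6×10⁻⁷×1.853 = 1.866878×10⁻⁵ m/K
ΔT = 2.90×10⁻³ / 1.866878×10⁻⁵ = 155.34 K
T = 14.4 + 155.34 = 169.74 °C

T = 170 °C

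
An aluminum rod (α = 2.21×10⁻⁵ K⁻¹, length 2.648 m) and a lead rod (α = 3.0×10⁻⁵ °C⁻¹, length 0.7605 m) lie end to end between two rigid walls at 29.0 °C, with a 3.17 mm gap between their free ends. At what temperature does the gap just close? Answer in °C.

T = 68.0 °C

Gap closes when ΔL₁ + ΔL₂ = 3.17 mm = 3.17×10⁻³ m
(α₁L₁ + α₂L₂)ΔT = g
α₁L₁ + α₂L₂ = 2.21×10⁻⁵×2.648 + 3.0×10⁻⁵×0.7605 = 8.13358×10⁻⁵ m/K
ΔT = 3.17×10⁻³ / 8.13358×10⁻⁵ = 38.974 K
T = 29.0 + 38.974 = 67.974 °C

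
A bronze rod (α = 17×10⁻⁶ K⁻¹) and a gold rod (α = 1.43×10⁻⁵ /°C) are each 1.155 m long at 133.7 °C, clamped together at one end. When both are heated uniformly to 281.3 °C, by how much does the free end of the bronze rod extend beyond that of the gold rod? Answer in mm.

0.460 mm

ΔT = 147.6 K
bronze: ΔL = 17×10⁻⁶ × 1.155 m × 147.6 = 2.8981×10⁻³ m = 2.8981 mm
gold: ΔL = 1.43×10⁻⁵ × 1.155 m × 147.6 = 2.4378×10⁻³ m = 2.4378 mm
difference = 2.8981 − 2.4378 = 0.4603 mm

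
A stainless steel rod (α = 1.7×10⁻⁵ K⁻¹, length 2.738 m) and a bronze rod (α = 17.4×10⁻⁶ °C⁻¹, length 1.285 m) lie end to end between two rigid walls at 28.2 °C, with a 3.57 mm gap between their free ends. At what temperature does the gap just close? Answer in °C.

Gap closes when ΔL₁ + ΔL₂ = 3.57 mm = 3.57×10⁻³ m
(α₁L₁ + α₂L₂)ΔT = g
α₁L₁ + α₂L₂ = 1.7×10⁻⁵×2.738 + 17.4×10⁻⁶×1.285 = 6.8905×10⁻⁵ m/K
ΔT = 3.57×10⁻³ / 6.8905×10⁻⁵ = 51.810 K
T = 28.2 + 51.810 = 80.010 °C

T = 80.0 °C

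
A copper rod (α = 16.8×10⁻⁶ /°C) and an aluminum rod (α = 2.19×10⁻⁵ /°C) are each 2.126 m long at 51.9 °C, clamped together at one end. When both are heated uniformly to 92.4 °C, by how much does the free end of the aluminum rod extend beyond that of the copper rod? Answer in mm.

0.439 mm

ΔT = 40.5 K
copper: ΔL = 16.8×10⁻⁶ × 2.126 m × 40.5 = 1.4465×10⁻³ m = 1.4465 mm
aluminum: ΔL = 2.19×10⁻⁵ × 2.126 m × 40.5 = 1.8857×10⁻³ m = 1.8857 mm
difference = 1.8857 − 1.4465 = 0.4392 mm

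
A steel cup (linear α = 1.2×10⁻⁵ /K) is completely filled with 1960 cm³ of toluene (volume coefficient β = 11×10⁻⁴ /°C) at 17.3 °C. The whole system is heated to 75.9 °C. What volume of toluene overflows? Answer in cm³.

The cup also expands: β_container ≈ 3α = 3.6×10⁻⁵ /K
Net overflow = V₀(β_liq − 3α_cont)ΔT
β − 3α = 1.10×10⁻³ − 3.6×10⁻⁵ = 1.064×10⁻³ /K; ΔT = 58.6 K
ΔV = 1960 × 1.064×10⁻³ × 58.6 = 122 cm³

122 cm³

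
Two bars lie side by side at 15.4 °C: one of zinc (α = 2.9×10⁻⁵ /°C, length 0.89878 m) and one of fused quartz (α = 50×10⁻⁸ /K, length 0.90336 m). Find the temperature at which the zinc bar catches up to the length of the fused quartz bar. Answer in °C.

T = 194.2 °C

Equal length when α₁L₁ΔT − α₂L₂ΔT = L₂ − L₁ = 4.58×10⁻³ m
α₁L₁ = 2.606462×10⁻⁵, α₂L₂ = 4.5168×10⁻⁷ → Δ(αL) = 2.561294×10⁻⁵ m/K
ΔT = 4.58×10⁻³ / 2.561294×10⁻⁵ = 178.816 K, so T = 15.4 + 178.816 = 194.216 °C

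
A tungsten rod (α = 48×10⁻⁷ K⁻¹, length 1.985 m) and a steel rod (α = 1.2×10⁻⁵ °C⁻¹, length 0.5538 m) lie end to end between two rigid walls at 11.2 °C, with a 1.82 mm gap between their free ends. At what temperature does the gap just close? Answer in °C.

T = 124 °C

α₁L₁ = 9.528×10⁻⁶ m/K, α₂L₂ = 6.6456×10⁻⁶ m/K → total 1.61736×10⁻⁵ m/K
ΔT = g/(α₁L₁+α₂L₂) = 1.82×10⁻³ / 1.61736×10⁻⁵ = 112.53 K
T = 11.2 + 112.53 = 123.73 °C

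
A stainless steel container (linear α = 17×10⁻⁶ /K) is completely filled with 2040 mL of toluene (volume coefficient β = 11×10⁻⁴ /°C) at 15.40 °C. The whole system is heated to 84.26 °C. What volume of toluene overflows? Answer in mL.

The container also expands: β_container ≈ 3α = 5.1×10⁻⁵ /K
Net overflow = V₀(β_liq − 3α_cont)ΔT
β − 3α = 1.10×10⁻³ − 5.1×10⁻⁵ = 1.049×10⁻³ /K; ΔT = 68.86 K
ΔV = 2040 × 1.049×10⁻³ × 68.86 = 147 mL

147 mL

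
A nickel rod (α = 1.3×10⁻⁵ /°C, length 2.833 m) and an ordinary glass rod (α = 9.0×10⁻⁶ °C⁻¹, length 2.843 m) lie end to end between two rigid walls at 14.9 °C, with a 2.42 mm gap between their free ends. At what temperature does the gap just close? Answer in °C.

Gap closes when ΔL₁ + ΔL₂ = 2.42 mm = 2.42×10⁻³ m
(α₁L₁ + α₂L₂)ΔT = g
α₁L₁ + α₂L₂ = 1.3×10⁻⁵×2.833 + 9.0×10⁻⁶×2.843 = 6.2416×10⁻⁵ m/K
ΔT = 2.42×10⁻³ / 6.2416×10⁻⁵ = 38.772 K
T = 14.9 + 38.772 = 53.672 °C

T = 53.7 °C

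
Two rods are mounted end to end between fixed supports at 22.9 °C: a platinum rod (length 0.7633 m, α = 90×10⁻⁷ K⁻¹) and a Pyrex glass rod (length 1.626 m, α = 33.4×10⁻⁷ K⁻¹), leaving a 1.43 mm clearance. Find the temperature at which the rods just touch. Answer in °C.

α₁L₁ = 6.8697×10⁻⁶ m/K, α₂L₂ = 5.43084×10⁻⁶ m/K → total 1.230054×10⁻⁵ m/K
ΔT = g/(α₁L₁+α₂L₂) = 1.43×10⁻³ / 1.230054×10⁻⁵ = 116.26 K
T = 22.9 + 116.26 = 139.16 °C

T = 139 °C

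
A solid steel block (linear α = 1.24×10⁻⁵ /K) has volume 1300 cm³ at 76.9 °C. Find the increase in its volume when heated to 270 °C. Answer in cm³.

Isotropic solid: β ≈ 3α = 3.7×10⁻⁵ /K; ΔT = 193.1 K
ΔV = 3αV₀ΔT = 3(1.24×10⁻⁵)(1300)(193.1) = 9.34 cm³

ΔV = 9.34 cm³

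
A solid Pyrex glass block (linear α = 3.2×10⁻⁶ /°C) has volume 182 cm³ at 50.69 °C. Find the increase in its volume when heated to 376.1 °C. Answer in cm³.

Isotropic solid: β ≈ 3α = 9.6×10⁻⁶ /K; ΔT = 325.41 K
ΔV = 3αV₀ΔT = 3(3.2×10⁻⁶)(182)(325.41) = 0.569 cm³

ΔV = 0.569 cm³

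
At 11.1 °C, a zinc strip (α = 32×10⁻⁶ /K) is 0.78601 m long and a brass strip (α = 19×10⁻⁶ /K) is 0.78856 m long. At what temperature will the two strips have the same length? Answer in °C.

T = 261.8 °C

L₁(1 + α₁ΔT) = L₂(1 + α₂ΔT) ⇒ ΔT = (L₂ − L₁)/(α₁L₁ − α₂L₂)
L₂ − L₁ = 0.78856 − 0.78601 = 2.55×10⁻³ m
α₁L₁ − α₂L₂ = 32×10⁻⁶×0.78601 − 19×10⁻⁶×0.78856 = 1.016968×10⁻⁵ m/K
ΔT = 2.55×10⁻³ / 1.016968×10⁻⁵ = 250.745 K
T = 11.1 + 250.745 = 261.845 °C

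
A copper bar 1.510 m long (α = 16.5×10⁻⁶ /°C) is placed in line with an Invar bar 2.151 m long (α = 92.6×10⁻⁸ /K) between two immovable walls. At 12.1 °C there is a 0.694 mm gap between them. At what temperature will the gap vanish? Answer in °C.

T = 37.9 °C

Gap closes when ΔL₁ + ΔL₂ = 0.694 mm = 6.94×10⁻⁴ m
(α₁L₁ + α₂L₂)ΔT = g
α₁L₁ + α₂L₂ = 16.5×10⁻⁶×1.510 + 92.6×10⁻⁸×2.151 = 2.6906826×10⁻⁵ m/K
ΔT = 6.94×10⁻⁴ / 2.6906826×10⁻⁵ = 25.793 K
T = 12.1 + 25.793 = 37.893 °C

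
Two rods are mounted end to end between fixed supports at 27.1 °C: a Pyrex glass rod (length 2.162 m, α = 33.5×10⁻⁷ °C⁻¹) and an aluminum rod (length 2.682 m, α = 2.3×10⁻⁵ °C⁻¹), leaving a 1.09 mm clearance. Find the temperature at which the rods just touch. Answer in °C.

α₁L₁ = 7.2427×10⁻⁶ m/K, α₂L₂ = 6.1686×10⁻⁵ m/K → total 6.89287×10⁻⁵ m/K
ΔT = g/(α₁L₁+α₂L₂) = 1.09×10⁻³ / 6.89287×10⁻⁵ = 15.813 K
T = 27.1 + 15.813 = 42.913 °C

T = 42.9 °C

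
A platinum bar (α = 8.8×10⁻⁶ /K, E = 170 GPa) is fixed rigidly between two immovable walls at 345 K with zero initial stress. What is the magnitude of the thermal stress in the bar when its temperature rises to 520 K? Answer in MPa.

Fully constrained: the free strain ε = αΔT is blocked, so σ = Eε = EαΔT.
|ΔT| = 175 K
σ = 170×10⁹ × 8.8×10⁻⁶ × 175 = 2.62×10⁸ Pa

σ = 262 MPa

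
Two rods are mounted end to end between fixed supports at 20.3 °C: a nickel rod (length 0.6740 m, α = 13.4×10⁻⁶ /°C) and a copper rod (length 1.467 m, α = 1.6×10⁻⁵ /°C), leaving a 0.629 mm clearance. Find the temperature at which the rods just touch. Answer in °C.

α₁L₁ = 9.0316×10⁻⁶ m/K, α₂L₂ = 2.3472×10⁻⁵ m/K → total 3.25036×10⁻⁵ m/K
ΔT = g/(α₁L₁+α₂L₂) = 6.29×10⁻⁴ / 3.25036×10⁻⁵ = 19.352 K
T = 20.3 + 19.352 = 39.652 °C

T = 39.7 °C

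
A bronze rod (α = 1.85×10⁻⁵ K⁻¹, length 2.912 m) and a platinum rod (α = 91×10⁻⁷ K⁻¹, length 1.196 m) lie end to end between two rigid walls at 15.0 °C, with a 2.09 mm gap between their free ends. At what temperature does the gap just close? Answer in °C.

T = 47.3 °C

Gap closes when ΔL₁ + ΔL₂ = 2.09 mm = 2.09×10⁻³ m
(α₁L₁ + α₂L₂)ΔT = g
α₁L₁ + α₂L₂ = 1.85×10⁻⁵×2.912 + 91×10⁻⁷×1.196 = 6.47556×10⁻⁵ m/K
ΔT = 2.09×10⁻³ / 6.47556×10⁻⁵ = 32.275 K
T = 15.0 + 32.275 = 47.275 °C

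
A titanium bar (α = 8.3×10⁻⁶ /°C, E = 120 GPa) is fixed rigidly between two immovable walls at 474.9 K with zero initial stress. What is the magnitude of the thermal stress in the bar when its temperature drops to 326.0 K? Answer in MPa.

σ = 148 MPa

Fully constrained: the free strain ε = αΔT is blocked, so σ = Eε = EαΔT.
|ΔT| = 148.9 K
σ = 120×10⁹ × 8.3×10⁻⁶ × 148.9 = 1.48×10⁸ Pa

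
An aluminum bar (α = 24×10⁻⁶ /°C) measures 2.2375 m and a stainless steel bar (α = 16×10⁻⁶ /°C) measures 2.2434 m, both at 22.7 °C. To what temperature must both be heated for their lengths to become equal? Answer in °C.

T = 354.1 °C

L₁(1 + α₁ΔT) = L₂(1 + α₂ΔT) ⇒ ΔT = (L₂ − L₁)/(α₁L₁ − α₂L₂)
L₂ − L₁ = 2.2434 − 2.2375 = 5.90×10⁻³ m
α₁L₁ − α₂L₂ = 24×10⁻⁶×2.2375 − 16×10⁻⁶×2.2434 = 1.78056×10⁻⁵ m/K
ΔT = 5.90×10⁻³ / 1.78056×10⁻⁵ = 331.356 K
T = 22.7 + 331.356 = 354.056 °C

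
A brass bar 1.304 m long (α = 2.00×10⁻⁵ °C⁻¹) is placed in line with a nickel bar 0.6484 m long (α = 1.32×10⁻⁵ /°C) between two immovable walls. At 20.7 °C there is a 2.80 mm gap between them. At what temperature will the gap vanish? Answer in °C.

T = 102 °C

Gap closes when ΔL₁ + ΔL₂ = 2.80 mm = 2.80×10⁻³ m
(α₁L₁ + α₂L₂)ΔT = g
α₁L₁ + α₂L₂ = 2.00×10⁻⁵×1.304 + 1.32×10⁻⁵×0.6484 = 3.463888×10⁻⁵ m/K
ΔT = 2.80×10⁻³ / 3.463888×10⁻⁵ = 80.83 K
T = 20.7 + 80.83 = 101.53 °C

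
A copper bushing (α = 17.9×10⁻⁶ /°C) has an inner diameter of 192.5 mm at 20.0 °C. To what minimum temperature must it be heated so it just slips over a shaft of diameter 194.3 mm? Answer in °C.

Required Δd = 194.3 − 192.5 = 1.8 mm
Δd = αd₀ΔT ⇒ ΔT = Δd/(αd₀) = 1.8 / (17.9×10⁻⁶ × 192.5) = 522.38 K
T_min = 20.0 + 522.38 = 542.38 °C

T = 542 °C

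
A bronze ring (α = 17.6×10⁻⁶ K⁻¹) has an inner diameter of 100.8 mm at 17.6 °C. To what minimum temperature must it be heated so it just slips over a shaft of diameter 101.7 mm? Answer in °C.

T = 525 °C

Required Δd = 101.7 − 100.8 = 0.9 mm
Δd = αd₀ΔT ⇒ ΔT = Δd/(αd₀) = 0.9 / (17.6×10⁻⁶ × 100.8) = 507.31 K
T_min = 17.6 + 507.31 = 524.91 °C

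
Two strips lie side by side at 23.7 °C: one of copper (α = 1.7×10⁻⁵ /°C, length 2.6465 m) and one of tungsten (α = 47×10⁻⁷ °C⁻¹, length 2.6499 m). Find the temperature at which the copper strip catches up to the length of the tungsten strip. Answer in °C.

T = 128.2 °C

L₁(1 + α₁ΔT) = L₂(1 + α₂ΔT) ⇒ ΔT = (L₂ − L₁)/(α₁L₁ − α₂L₂)
L₂ − L₁ = 2.6499 − 2.6465 = 3.40×10⁻³ m
α₁L₁ − α₂L₂ = 1.7×10⁻⁵×2.6465 − 47×10⁻⁷×2.6499 = 3.253597×10⁻⁵ m/K
ΔT = 3.40×10⁻³ / 3.253597×10⁻⁵ = 104.500 K
T = 23.7 + 104.500 = 128.200 °C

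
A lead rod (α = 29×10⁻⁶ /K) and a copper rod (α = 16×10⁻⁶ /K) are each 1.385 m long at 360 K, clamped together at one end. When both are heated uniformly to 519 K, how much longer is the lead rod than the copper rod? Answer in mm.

ΔT = 159 K
lead: ΔL = 29×10⁻⁶ × 1.385 m × 159 = 6.3862×10⁻³ m = 6.3862 mm
copper: ΔL = 16×10⁻⁶ × 1.385 m × 159 = 3.5234×10⁻³ m = 3.5234 mm
difference = 6.3862 − 3.5234 = 2.8628 mm

2.86 mm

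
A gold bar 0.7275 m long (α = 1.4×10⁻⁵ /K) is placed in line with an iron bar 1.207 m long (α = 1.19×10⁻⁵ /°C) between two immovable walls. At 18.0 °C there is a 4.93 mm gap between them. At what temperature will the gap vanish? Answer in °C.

T = 219 °C

Gap closes when ΔL₁ + ΔL₂ = 4.93 mm = 4.93×10⁻³ m
(α₁L₁ + α₂L₂)ΔT = g
α₁L₁ + α₂L₂ = 1.4×10⁻⁵×0.7275 + 1.19×10⁻⁵×1.207 = 2.45483×10⁻⁵ m/K
ΔT = 4.93×10⁻³ / 2.45483×10⁻⁵ = 200.83 K
T = 18.0 + 200.83 = 218.83 °C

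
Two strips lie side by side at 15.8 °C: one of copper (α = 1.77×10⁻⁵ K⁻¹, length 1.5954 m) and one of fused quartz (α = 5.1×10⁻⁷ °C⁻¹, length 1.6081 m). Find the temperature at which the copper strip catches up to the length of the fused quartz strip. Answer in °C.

Equal length when α₁L₁ΔT − α₂L₂ΔT = L₂ − L₁ = 1.27×10⁻² m
α₁L₁ = 2.823858×10⁻⁵, α₂L₂ = 8.20131×10⁻⁷ → Δ(αL) = 2.7418449×10⁻⁵ m/K
ΔT = 1.27×10⁻² / 2.7418449×10⁻⁵ = 463.192 K, so T = 15.8 + 463.192 = 478.992 °C

T = 479.0 °C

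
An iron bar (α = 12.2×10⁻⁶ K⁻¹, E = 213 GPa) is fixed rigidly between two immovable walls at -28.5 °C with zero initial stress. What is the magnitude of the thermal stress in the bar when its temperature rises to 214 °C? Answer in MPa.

Fully constrained: the free strain ε = αΔT is blocked, so σ = Eε = EαΔT.
|ΔT| = 242.5 K
σ = 213×10⁹ × 12.2×10⁻⁶ × 242.5 = 6.30×10⁸ Pa

σ = 630 MPa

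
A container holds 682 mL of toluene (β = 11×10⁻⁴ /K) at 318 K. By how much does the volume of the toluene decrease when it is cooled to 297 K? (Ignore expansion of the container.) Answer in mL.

ΔV = 15.8 mL

|ΔT| = |297 − 318| = 21 K
ΔV = βV₀ΔT = (11×10⁻⁴)(682)(21) = 15.8 mL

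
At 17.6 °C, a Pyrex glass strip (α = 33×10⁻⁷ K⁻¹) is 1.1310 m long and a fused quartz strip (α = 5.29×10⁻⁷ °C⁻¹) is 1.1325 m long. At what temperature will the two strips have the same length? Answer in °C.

L₁(1 + α₁ΔT) = L₂(1 + α₂ΔT) ⇒ ΔT = (L₂ − L₁)/(α₁L₁ − α₂L₂)
L₂ − L₁ = 1.1325 − 1.1310 = 1.50×10⁻³ m
α₁L₁ − α₂L₂ = 33×10⁻⁷×1.1310 − 5.29×10⁻⁷×1.1325 = 3.1332075×10⁻⁶ m/K
ΔT = 1.50×10⁻³ / 3.1332075×10⁻⁶ = 478.743 K
T = 17.6 + 478.743 = 496.343 °C

T = 496.3 °C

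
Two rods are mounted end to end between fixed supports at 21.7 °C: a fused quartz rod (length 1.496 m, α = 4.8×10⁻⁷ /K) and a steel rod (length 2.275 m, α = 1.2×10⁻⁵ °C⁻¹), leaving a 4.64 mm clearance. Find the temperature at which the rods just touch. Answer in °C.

Gap closes when ΔL₁ + ΔL₂ = 4.64 mm = 4.64×10⁻³ m
(α₁L₁ + α₂L₂)ΔT = g
α₁L₁ + α₂L₂ = 4.8×10⁻⁷×1.496 + 1.2×10⁻⁵×2.275 = 2.801808×10⁻⁵ m/K
ΔT = 4.64×10⁻³ / 2.801808×10⁻⁵ = 165.61 K
T = 21.7 + 165.61 = 187.31 °C

T = 187 °C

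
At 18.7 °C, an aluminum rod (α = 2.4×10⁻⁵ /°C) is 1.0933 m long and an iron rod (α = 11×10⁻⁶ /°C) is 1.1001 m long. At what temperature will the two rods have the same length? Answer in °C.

L₁(1 + α₁ΔT) = L₂(1 + α₂ΔT) ⇒ ΔT = (L₂ − L₁)/(α₁L₁ − α₂L₂)
L₂ − L₁ = 1.1001 − 1.0933 = 6.80×10⁻³ m
α₁L₁ − α₂L₂ = 2.4×10⁻⁵×1.0933 − 11×10⁻⁶×1.1001 = 1.41381×10⁻⁵ m/K
ΔT = 6.80×10⁻³ / 1.41381×10⁻⁵ = 480.970 K
T = 18.7 + 480.970 = 499.670 °C

T = 499.7 °C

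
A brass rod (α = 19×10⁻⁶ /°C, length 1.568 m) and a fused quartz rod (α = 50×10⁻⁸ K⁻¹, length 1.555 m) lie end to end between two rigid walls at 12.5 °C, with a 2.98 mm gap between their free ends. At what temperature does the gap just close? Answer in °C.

T = 110 °C

α₁L₁ = 2.9792×10⁻⁵ m/K, α₂L₂ = 7.775×10⁻⁷ m/K → total 3.05695×10⁻⁵ m/K
ΔT = g/(α₁L₁+α₂L₂) = 2.98×10⁻³ / 3.05695×10⁻⁵ = 97.48 K
T = 12.5 + 97.48 = 109.98 °C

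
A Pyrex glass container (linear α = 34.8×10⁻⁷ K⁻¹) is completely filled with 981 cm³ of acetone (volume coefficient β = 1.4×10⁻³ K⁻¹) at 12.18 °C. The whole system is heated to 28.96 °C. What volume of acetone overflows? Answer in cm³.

22.9 cm³

The container also expands: β_container ≈ 3α = 1.044×10⁻⁵ /K
Net overflow = V₀(β_liq − 3α_cont)ΔT
β − 3α = 1.40×10⁻³ − 1.044×10⁻⁵ = 1.38956×10⁻³ /K; ΔT = 16.78 K
ΔV = 981 × 1.38956×10⁻³ × 16.78 = 22.9 cm³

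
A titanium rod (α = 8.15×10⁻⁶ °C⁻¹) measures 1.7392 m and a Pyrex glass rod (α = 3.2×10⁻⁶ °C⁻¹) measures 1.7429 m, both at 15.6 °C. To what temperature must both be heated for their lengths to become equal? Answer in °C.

T = 446.0 °C

Equal length when α₁L₁ΔT − α₂L₂ΔT = L₂ − L₁ = 3.70×10⁻³ m
α₁L₁ = 1.417448×10⁻⁵, α₂L₂ = 5.57728×10⁻⁶ → Δ(αL) = 8.5972×10⁻⁶ m/K
ΔT = 3.70×10⁻³ / 8.5972×10⁻⁶ = 430.373 K, so T = 15.6 + 430.373 = 445.973 °C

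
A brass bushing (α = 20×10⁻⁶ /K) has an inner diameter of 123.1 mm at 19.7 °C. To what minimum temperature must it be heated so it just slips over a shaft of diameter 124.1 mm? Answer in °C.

T = 426 °C

Required Δd = 124.1 − 123.1 = 1.0 mm
Δd = αd₀ΔT ⇒ ΔT = Δd/(αd₀) = 1.0 / (20×10⁻⁶ × 123.1) = 406.17 K
T_min = 19.7 + 406.17 = 425.87 °C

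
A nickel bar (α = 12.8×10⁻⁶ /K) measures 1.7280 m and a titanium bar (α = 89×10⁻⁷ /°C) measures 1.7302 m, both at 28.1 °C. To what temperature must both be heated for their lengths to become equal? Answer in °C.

L₁(1 + α₁ΔT) = L₂(1 + α₂ΔT) ⇒ ΔT = (L₂ − L₁)/(α₁L₁ − α₂L₂)
L₂ − L₁ = 1.7302 − 1.7280 = 2.20×10⁻³ m
α₁L₁ − α₂L₂ = 12.8×10⁻⁶×1.7280 − 89×10⁻⁷×1.7302 = 6.71962×10⁻⁶ m/K
ΔT = 2.20×10⁻³ / 6.71962×10⁻⁶ = 327.399 K
T = 28.1 + 327.399 = 355.499 °C

T = 355.5 °C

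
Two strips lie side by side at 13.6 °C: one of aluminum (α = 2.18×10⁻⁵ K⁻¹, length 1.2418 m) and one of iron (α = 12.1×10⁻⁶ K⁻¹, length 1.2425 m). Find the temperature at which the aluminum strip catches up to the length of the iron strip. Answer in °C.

Equal length when α₁L₁ΔT − α₂L₂ΔT = L₂ − L₁ = 7.00×10⁻⁴ m
α₁L₁ = 2.707124×10⁻⁵, α₂L₂ = 1.503425×10⁻⁵ → Δ(αL) = 1.203699×10⁻⁵ m/K
ΔT = 7.00×10⁻⁴ / 1.203699×10⁻⁵ = 58.1541 K, so T = 13.6 + 58.1541 = 71.7541 °C

T = 71.75 °C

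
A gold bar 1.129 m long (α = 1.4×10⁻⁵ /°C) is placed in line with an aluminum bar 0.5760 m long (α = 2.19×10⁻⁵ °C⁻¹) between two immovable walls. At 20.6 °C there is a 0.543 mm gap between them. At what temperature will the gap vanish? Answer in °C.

α₁L₁ = 1.5806×10⁻⁵ m/K, α₂L₂ = 1.26144×10⁻⁵ m/K → total 2.84204×10⁻⁵ m/K
ΔT = g/(α₁L₁+α₂L₂) = 5.43×10⁻⁴ / 2.84204×10⁻⁵ = 19.106 K
T = 20.6 + 19.106 = 39.706 °C

T = 39.7 °C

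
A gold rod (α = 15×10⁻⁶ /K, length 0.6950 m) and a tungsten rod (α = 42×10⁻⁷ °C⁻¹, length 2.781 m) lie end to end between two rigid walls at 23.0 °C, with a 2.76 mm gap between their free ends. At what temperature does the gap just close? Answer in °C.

Gap closes when ΔL₁ + ΔL₂ = 2.76 mm = 2.76×10⁻³ m
(α₁L₁ + α₂L₂)ΔT = g
α₁L₁ + α₂L₂ = 15×10⁻⁶×0.6950 + 42×10⁻⁷×2.781 = 2.21052×10⁻⁵ m/K
ΔT = 2.76×10⁻³ / 2.21052×10⁻⁵ = 124.86 K
T = 23.0 + 124.86 = 147.86 °C

T = 148 °C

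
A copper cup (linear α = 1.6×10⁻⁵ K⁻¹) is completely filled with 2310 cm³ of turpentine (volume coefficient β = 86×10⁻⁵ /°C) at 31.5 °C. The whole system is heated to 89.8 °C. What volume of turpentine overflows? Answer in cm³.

The cup also expands: β_container ≈ 3α = 4.8×10⁻⁵ /K
Net overflow = V₀(β_liq − 3α_cont)ΔT
β − 3α = 8.60×10⁻⁴ − 4.8×10⁻⁵ = 8.12×10⁻⁴ /K; ΔT = 58.3 K
ΔV = 2310 × 8.12×10⁻⁴ × 58.3 = 109 cm³

109 cm³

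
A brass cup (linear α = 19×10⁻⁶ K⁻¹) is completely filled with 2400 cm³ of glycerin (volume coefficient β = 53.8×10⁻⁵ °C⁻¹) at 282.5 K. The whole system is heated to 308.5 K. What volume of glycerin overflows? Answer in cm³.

The cup also expands: β_container ≈ 3α = 5.7×10⁻⁵ /K
Net overflow = V₀(β_liq − 3α_cont)ΔT
β − 3α = 5.38×10⁻⁴ − 5.7×10⁻⁵ = 4.81×10⁻⁴ /K; ΔT = 26.0 K
ΔV = 2400 × 4.81×10⁻⁴ × 26.0 = 30.0 cm³

30.0 cm³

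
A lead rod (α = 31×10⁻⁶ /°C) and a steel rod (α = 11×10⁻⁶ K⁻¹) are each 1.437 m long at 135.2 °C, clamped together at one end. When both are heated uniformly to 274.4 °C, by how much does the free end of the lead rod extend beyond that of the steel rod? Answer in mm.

ΔT = 139.2 K
lead: ΔL = 31×10⁻⁶ × 1.437 m × 139.2 = 6.2009×10⁻³ m = 6.2009 mm
steel: ΔL = 11×10⁻⁶ × 1.437 m × 139.2 = 2.2003×10⁻³ m = 2.2003 mm
difference = 6.2009 − 2.2003 = 4.0006 mm

4.00 mm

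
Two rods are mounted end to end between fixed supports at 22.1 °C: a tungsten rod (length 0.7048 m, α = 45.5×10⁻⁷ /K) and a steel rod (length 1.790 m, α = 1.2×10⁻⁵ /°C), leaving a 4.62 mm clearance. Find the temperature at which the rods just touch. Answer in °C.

T = 209 °C

Gap closes when ΔL₁ + ΔL₂ = 4.62 mm = 4.62×10⁻³ m
(α₁L₁ + α₂L₂)ΔT = g
α₁L₁ + α₂L₂ = 45.5×10⁻⁷×0.7048 + 1.2×10⁻⁵×1.790 = 2.468684×10⁻⁵ m/K
ΔT = 4.62×10⁻³ / 2.468684×10⁻⁵ = 187.14 K
T = 22.1 + 187.14 = 209.24 °C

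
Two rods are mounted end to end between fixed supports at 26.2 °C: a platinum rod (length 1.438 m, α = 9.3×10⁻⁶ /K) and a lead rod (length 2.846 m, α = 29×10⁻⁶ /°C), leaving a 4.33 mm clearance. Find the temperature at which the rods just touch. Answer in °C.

T = 71.3 °C

α₁L₁ = 1.33734×10⁻⁵ m/K, α₂L₂ = 8.2534×10⁻⁵ m/K → total 9.59074×10⁻⁵ m/K
ΔT = g/(α₁L₁+α₂L₂) = 4.33×10⁻³ / 9.59074×10⁻⁵ = 45.148 K
T = 26.2 + 45.148 = 71.348 °C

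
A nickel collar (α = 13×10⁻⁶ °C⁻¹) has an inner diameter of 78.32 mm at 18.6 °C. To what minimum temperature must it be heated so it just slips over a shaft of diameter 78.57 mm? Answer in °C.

Required Δd = 78.57 − 78.32 = 0.25 mm
Δd = αd₀ΔT ⇒ ΔT = Δd/(αd₀) = 0.25 / (13×10⁻⁶ × 78.32) = 245.54 K
T_min = 18.6 + 245.54 = 264.14 °C

T = 264 °C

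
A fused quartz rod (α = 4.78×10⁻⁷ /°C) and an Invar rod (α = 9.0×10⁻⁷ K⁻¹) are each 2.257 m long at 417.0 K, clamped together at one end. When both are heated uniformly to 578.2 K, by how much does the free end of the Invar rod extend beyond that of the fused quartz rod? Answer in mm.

0.154 mm

ΔT = 161.2 K
fused quartz: ΔL = 4.78×10⁻⁷ × 2.257 m × 161.2 = 1.7391×10⁻⁴ m = 0.17391 mm
Invar: ΔL = 9.0×10⁻⁷ × 2.257 m × 161.2 = 3.2745×10⁻⁴ m = 0.32745 mm
difference = 0.32745 − 0.17391 = 0.15354 mm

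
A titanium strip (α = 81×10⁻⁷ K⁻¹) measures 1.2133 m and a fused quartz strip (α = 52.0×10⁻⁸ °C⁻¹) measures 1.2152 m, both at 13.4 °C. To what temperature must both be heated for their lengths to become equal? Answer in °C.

T = 220.0 °C

Equal length when α₁L₁ΔT − α₂L₂ΔT = L₂ − L₁ = 1.90×10⁻³ m
α₁L₁ = 9.82773×10⁻⁶, α₂L₂ = 6.31904×10⁻⁷ → Δ(αL) = 9.195826×10⁻⁶ m/K
ΔT = 1.90×10⁻³ / 9.195826×10⁻⁶ = 206.615 K, so T = 13.4 + 206.615 = 220.015 °C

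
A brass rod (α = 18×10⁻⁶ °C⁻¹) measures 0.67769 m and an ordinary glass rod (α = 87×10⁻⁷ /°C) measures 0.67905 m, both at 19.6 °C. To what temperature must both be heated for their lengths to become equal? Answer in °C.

L₁(1 + α₁ΔT) = L₂(1 + α₂ΔT) ⇒ ΔT = (L₂ − L₁)/(α₁L₁ − α₂L₂)
L₂ − L₁ = 0.67905 − 0.67769 = 1.36×10⁻³ m
α₁L₁ − α₂L₂ = 18×10⁻⁶×0.67769 − 87×10⁻⁷×0.67905 = 6.290685×10⁻⁶ m/K
ΔT = 1.36×10⁻³ / 6.290685×10⁻⁶ = 216.193 K
T = 19.6 + 216.193 = 235.793 °C

T = 235.8 °C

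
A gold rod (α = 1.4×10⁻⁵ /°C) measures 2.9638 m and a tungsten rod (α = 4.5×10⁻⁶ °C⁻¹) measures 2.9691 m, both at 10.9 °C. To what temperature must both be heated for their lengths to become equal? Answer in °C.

Equal length when α₁L₁ΔT − α₂L₂ΔT = L₂ − L₁ = 5.30×10⁻³ m
α₁L₁ = 4.14932×10⁻⁵, α₂L₂ = 1.336095×10⁻⁵ → Δ(αL) = 2.813225×10⁻⁵ m/K
ΔT = 5.30×10⁻³ / 2.813225×10⁻⁵ = 188.396 K, so T = 10.9 + 188.396 = 199.296 °C

T = 199.3 °C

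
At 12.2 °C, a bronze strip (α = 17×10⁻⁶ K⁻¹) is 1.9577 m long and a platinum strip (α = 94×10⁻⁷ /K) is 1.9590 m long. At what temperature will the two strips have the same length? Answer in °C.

Equal length when α₁L₁ΔT − α₂L₂ΔT = L₂ − L₁ = 1.30×10⁻³ m
α₁L₁ = 3.32809×10⁻⁵, α₂L₂ = 1.84146×10⁻⁵ → Δ(αL) = 1.48663×10⁻⁵ m/K
ΔT = 1.30×10⁻³ / 1.48663×10⁻⁵ = 87.4461 K, so T = 12.2 + 87.4461 = 99.6461 °C

T = 99.65 °C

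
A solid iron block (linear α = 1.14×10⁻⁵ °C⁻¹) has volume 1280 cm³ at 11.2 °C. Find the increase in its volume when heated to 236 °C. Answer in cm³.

Isotropic solid: β ≈ 3α = 3.4×10⁻⁵ /K; ΔT = 224.8 K
ΔV = 3αV₀ΔT = 3(1.14×10⁻⁵)(1280)(224.8) = 9.84 cm³

ΔV = 9.84 cm³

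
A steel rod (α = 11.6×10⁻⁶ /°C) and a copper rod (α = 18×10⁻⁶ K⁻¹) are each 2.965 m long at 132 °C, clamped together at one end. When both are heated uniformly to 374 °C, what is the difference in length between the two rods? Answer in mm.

4.59 mm

ΔT = 242 K
steel: ΔL = 11.6×10⁻⁶ × 2.965 m × 242 = 8.3233×10⁻³ m = 8.3233 mm
copper: ΔL = 18×10⁻⁶ × 2.965 m × 242 = 1.2916×10⁻² m = 12.916 mm
difference = 12.916 − 8.3233 = 4.5927 mm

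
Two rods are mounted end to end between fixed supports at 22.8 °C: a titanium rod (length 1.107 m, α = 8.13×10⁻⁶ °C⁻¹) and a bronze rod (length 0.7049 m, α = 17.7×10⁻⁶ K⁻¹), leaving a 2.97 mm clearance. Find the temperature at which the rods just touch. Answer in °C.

Gap closes when ΔL₁ + ΔL₂ = 2.97 mm = 2.97×10⁻³ m
(α₁L₁ + α₂L₂)ΔT = g
α₁L₁ + α₂L₂ = 8.13×10⁻⁶×1.107 + 17.7×10⁻⁶×0.7049 = 2.147664×10⁻⁵ m/K
ΔT = 2.97×10⁻³ / 2.147664×10⁻⁵ = 138.29 K
T = 22.8 + 138.29 = 161.09 °C

T = 161 °C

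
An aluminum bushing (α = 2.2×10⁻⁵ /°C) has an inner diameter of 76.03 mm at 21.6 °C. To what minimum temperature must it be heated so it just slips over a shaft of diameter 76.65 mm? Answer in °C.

T = 392 °C

Required Δd = 76.65 − 76.03 = 0.62 mm
Δd = αd₀ΔT ⇒ ΔT = Δd/(αd₀) = 0.62 / (2.2×10⁻⁵ × 76.03) = 370.67 K
T_min = 21.6 + 370.67 = 392.27 °C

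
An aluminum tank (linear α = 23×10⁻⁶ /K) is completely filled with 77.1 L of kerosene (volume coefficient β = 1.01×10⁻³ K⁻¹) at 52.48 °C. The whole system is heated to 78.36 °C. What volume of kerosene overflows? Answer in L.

1.88 L

The tank also expands: β_container ≈ 3α = 6.9×10⁻⁵ /K
Net overflow = V₀(β_liq − 3α_cont)ΔT
β − 3α = 1.01×10⁻³ − 6.9×10⁻⁵ = 9.41×10⁻⁴ /K; ΔT = 25.88 K
ΔV = 77.1 × 9.41×10⁻⁴ × 25.88 = 1.88 L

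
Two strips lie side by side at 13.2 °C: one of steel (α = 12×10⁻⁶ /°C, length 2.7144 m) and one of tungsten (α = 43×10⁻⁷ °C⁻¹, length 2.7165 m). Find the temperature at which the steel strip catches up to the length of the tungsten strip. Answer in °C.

L₁(1 + α₁ΔT) = L₂(1 + α₂ΔT) ⇒ ΔT = (L₂ − L₁)/(α₁L₁ − α₂L₂)
L₂ − L₁ = 2.7165 − 2.7144 = 2.10×10⁻³ m
α₁L₁ − α₂L₂ = 12×10⁻⁶×2.7144 − 43×10⁻⁷×2.7165 = 2.089185×10⁻⁵ m/K
ΔT = 2.10×10⁻³ / 2.089185×10⁻⁵ = 100.518 K
T = 13.2 + 100.518 = 113.718 °C

T = 113.7 °C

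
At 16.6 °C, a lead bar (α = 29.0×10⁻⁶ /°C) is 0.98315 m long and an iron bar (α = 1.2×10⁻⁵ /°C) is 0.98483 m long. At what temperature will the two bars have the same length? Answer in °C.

T = 117.2 °C

L₁(1 + α₁ΔT) = L₂(1 + α₂ΔT) ⇒ ΔT = (L₂ − L₁)/(α₁L₁ − α₂L₂)
L₂ − L₁ = 0.98483 − 0.98315 = 1.68×10⁻³ m
α₁L₁ − α₂L₂ = 29.0×10⁻⁶×0.98315 − 1.2×10⁻⁵×0.98483 = 1.669339×10⁻⁵ m/K
ΔT = 1.68×10⁻³ / 1.669339×10⁻⁵ = 100.639 K
T = 16.6 + 100.639 = 117.239 °C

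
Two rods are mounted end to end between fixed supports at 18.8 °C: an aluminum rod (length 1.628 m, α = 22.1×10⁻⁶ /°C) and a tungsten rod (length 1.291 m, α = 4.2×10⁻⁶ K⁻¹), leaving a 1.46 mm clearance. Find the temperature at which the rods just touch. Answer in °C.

T = 54.1 °C

Gap closes when ΔL₁ + ΔL₂ = 1.46 mm = 1.46×10⁻³ m
(α₁L₁ + α₂L₂)ΔT = g
α₁L₁ + α₂L₂ = 22.1×10⁻⁶×1.628 + 4.2×10⁻⁶×1.291 = 4.1401×10⁻⁵ m/K
ΔT = 1.46×10⁻³ / 4.1401×10⁻⁵ = 35.265 K
T = 18.8 + 35.265 = 54.065 °C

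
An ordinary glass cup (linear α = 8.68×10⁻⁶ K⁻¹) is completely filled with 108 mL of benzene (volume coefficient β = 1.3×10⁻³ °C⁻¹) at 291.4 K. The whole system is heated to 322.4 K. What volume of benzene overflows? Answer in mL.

4.27 mL

The cup also expands: β_container ≈ 3α = 2.604×10⁻⁵ /K
Net overflow = V₀(β_liq − 3α_cont)ΔT
β − 3α = 1.30×10⁻³ − 2.604×10⁻⁵ = 1.27396×10⁻³ /K; ΔT = 31.0 K
ΔV = 108 × 1.27396×10⁻³ × 31.0 = 4.27 mL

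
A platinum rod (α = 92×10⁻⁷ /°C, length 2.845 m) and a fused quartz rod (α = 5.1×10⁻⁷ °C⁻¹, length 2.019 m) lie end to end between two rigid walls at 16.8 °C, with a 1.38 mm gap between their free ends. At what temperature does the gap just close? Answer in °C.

T = 67.5 °C

Gap closes when ΔL₁ + ΔL₂ = 1.38 mm = 1.38×10⁻³ m
(α₁L₁ + α₂L₂)ΔT = g
α₁L₁ + α₂L₂ = 92×10⁻⁷×2.845 + 5.1×10⁻⁷×2.019 = 2.720369×10⁻⁵ m/K
ΔT = 1.38×10⁻³ / 2.720369×10⁻⁵ = 50.728 K
T = 16.8 + 50.728 = 67.528 °C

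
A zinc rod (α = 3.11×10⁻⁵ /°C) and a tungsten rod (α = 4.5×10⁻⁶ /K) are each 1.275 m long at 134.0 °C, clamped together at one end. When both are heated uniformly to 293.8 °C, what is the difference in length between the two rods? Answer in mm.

ΔT = 159.8 K
zinc: ΔL = 3.11×10⁻⁵ × 1.275 m × 159.8 = 6.3365×10⁻³ m = 6.3365 mm
tungsten: ΔL = 4.5×10⁻⁶ × 1.275 m × 159.8 = 9.1685×10⁻⁴ m = 0.91685 mm
difference = 6.3365 − 0.91685 = 5.41965 mm

5.42 mm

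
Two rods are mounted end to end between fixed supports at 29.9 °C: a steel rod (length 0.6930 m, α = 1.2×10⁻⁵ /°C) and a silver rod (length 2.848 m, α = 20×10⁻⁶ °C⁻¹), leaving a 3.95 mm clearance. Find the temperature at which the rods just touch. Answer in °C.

α₁L₁ = 8.316×10⁻⁶ m/K, α₂L₂ = 5.696×10⁻⁵ m/K → total 6.5276×10⁻⁵ m/K
ΔT = g/(α₁L₁+α₂L₂) = 3.95×10⁻³ / 6.5276×10⁻⁵ = 60.512 K
T = 29.9 + 60.512 = 90.412 °C

T = 90.4 °C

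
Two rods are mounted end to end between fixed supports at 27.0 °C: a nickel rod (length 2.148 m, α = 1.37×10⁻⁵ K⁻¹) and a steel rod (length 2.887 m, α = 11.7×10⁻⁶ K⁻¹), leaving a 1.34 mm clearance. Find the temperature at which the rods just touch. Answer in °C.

T = 48.2 °C

Gap closes when ΔL₁ + ΔL₂ = 1.34 mm = 1.34×10⁻³ m
(α₁L₁ + α₂L₂)ΔT = g
α₁L₁ + α₂L₂ = 1.37×10⁻⁵×2.148 + 11.7×10⁻⁶×2.887 = 6.32055×10⁻⁵ m/K
ΔT = 1.34×10⁻³ / 6.32055×10⁻⁵ = 21.201 K
T = 27.0 + 21.201 = 48.201 °C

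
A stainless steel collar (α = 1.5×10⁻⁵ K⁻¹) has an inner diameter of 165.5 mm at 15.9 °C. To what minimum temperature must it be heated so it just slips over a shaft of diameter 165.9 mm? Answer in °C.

T = 177 °C

Required Δd = 165.9 − 165.5 = 0.4 mm
Δd = αd₀ΔT ⇒ ΔT = Δd/(αd₀) = 0.4 / (1.5×10⁻⁵ × 165.5) = 161.13 K
T_min = 15.9 + 161.13 = 177.03 °C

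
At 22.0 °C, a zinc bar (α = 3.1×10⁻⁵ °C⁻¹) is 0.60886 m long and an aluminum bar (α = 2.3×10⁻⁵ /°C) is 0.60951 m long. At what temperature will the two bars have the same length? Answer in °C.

T = 155.9 °C

L₁(1 + α₁ΔT) = L₂(1 + α₂ΔT) ⇒ ΔT = (L₂ − L₁)/(α₁L₁ − α₂L₂)
L₂ − L₁ = 0.60951 − 0.60886 = 6.50×10⁻⁴ m
α₁L₁ − α₂L₂ = 3.1×10⁻⁵×0.60886 − 2.3×10⁻⁵×0.60951 = 4.85593×10⁻⁶ m/K
ΔT = 6.50×10⁻⁴ / 4.85593×10⁻⁶ = 133.857 K
T = 22.0 + 133.857 = 155.857 °C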